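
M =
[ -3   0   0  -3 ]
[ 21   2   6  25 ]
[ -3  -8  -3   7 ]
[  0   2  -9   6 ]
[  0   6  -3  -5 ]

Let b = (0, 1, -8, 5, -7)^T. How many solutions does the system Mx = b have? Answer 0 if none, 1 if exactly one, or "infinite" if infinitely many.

0

Row reduce the augmented matrix [M | b].
R2 ← R2 + (7)·R1: [0, 2, 6, 4, 1]
R3 ← R3 − R1: [0, -8, -3, 10, -8]
R3 ← R3 + (4)·R2: [0, 0, 21, 26, -4]
R4 ← R4 − R2: [0, 0, -15, 2, 4]
R5 ← R5 − (3)·R2: [0, 0, -21, -17, -10]
R4 ← R4 + (5/7)·R3: [0, 0, 0, 144/7, 8/7]
R5 ← R5 + R3: [0, 0, 0, 9, -14]
R5 ← R5 − (7/16)·R4: [0, 0, 0, 0, -29/2]
The echelon form has 5 nonzero rows; the last pivot sits in the augmented column, so rank(M) = 4 but rank([M|b]) = 5.
Since the ranks differ, the system is inconsistent.
It has no solutions.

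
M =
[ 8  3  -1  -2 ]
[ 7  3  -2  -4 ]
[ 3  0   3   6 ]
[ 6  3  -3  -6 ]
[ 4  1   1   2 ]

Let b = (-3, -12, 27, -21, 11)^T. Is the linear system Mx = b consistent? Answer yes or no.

yes

Row reduce the augmented matrix [M | b].
R2 ← R2 − (7/8)·R1: [0, 3/8, -9/8, -9/4, -75/8]
R3 ← R3 − (3/8)·R1: [0, -9/8, 27/8, 27/4, 225/8]
R4 ← R4 − (3/4)·R1: [0, 3/4, -9/4, -9/2, -75/4]
R5 ← R5 − (1/2)·R1: [0, -1/2, 3/2, 3, 25/2]
R3 ← R3 + (3)·R2: [0, 0, 0, 0, 0]
R4 ← R4 − (2)·R2: [0, 0, 0, 0, 0]
R5 ← R5 + (4/3)·R2: [0, 0, 0, 0, 0]
The echelon form has 2 nonzero rows, and every pivot lies in the first 4 columns, so rank(M) = rank([M|b]) = 2.
The system is consistent.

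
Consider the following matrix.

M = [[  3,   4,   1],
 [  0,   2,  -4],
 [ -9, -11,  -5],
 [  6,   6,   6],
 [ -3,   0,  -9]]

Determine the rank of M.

Row reduce to echelon form.
R3 ← R3 + (3)·R1: [0, 1, -2]
R4 ← R4 − (2)·R1: [0, -2, 4]
R5 ← R5 + R1: [0, 4, -8]
R3 ← R3 − (1/2)·R2: [0, 0, 0]
R4 ← R4 + R2: [0, 0, 0]
R5 ← R5 − (2)·R2: [0, 0, 0]
Echelon form has 2 nonzero rows, so rank(M) = 2.

2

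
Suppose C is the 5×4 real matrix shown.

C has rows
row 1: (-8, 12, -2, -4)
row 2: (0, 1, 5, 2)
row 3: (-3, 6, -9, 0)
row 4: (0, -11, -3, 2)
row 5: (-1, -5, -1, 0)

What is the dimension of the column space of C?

Row reduce to echelon form.
R3 ← R3 − (3/8)·R1: [0, 3/2, -33/4, 3/2]
R5 ← R5 − (1/8)·R1: [0, -13/2, -3/4, 1/2]
R3 ← R3 − (3/2)·R2: [0, 0, -63/4, -3/2]
R4 ← R4 + (11)·R2: [0, 0, 52, 24]
R5 ← R5 + (13/2)·R2: [0, 0, 127/4, 27/2]
R4 ← R4 + (208/63)·R3: [0, 0, 0, 400/21]
R5 ← R5 + (127/63)·R3: [0, 0, 0, 220/21]
R5 ← R5 − (11/20)·R4: [0, 0, 0, 0]
Echelon form has 4 nonzero rows, so rank(C) = 4.
The column space has dimension equal to the rank: 4.

4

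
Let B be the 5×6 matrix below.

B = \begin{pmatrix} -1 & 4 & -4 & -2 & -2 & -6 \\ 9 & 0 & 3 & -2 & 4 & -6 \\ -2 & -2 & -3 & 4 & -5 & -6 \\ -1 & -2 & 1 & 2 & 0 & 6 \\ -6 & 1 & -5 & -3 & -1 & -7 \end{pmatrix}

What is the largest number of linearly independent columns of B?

Row reduce to echelon form.
R2 ← R2 + (9)·R1: [0, 36, -33, -20, -14, -60]
R3 ← R3 − (2)·R1: [0, -10, 5, 8, -1, 6]
R4 ← R4 − R1: [0, -6, 5, 4, 2, 12]
R5 ← R5 − (6)·R1: [0, -23, 19, 9, 11, 29]
R3 ← R3 + (5/18)·R2: [0, 0, -25/6, 22/9, -44/9, -32/3]
R4 ← R4 + (1/6)·R2: [0, 0, -1/2, 2/3, -1/3, 2]
R5 ← R5 + (23/36)·R2: [0, 0, -25/12, -34/9, 37/18, -28/3]
R4 ← R4 − (3/25)·R3: [0, 0, 0, 28/75, 19/75, 82/25]
R5 ← R5 − (1/2)·R3: [0, 0, 0, -5, 9/2, -4]
R5 ← R5 + (375/28)·R4: [0, 0, 0, 0, 221/28, 559/14]
Echelon form has 5 nonzero rows, so rank(B) = 5.
The rank gives the maximum number of linearly independent columns: 5.

5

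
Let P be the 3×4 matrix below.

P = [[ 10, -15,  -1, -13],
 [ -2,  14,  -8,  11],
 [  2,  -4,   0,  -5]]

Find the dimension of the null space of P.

1

Row reduce to echelon form.
R2 ← R2 + (1/5)·R1: [0, 11, -41/5, 42/5]
R3 ← R3 − (1/5)·R1: [0, -1, 1/5, -12/5]
R3 ← R3 + (1/11)·R2: [0, 0, -6/11, -18/11]
3 nonzero rows, so rank(P) = 3.
P has 4 columns; by rank–nullity, nullity = 4 − 3 = 1.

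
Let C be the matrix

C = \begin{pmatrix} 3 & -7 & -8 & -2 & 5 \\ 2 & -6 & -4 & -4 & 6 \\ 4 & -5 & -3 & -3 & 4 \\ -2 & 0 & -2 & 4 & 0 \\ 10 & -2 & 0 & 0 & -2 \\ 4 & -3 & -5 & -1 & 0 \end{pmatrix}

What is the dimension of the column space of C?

4

Row reduce to echelon form.
R2 ← R2 − (2/3)·R1: [0, -4/3, 4/3, -8/3, 8/3]
R3 ← R3 − (4/3)·R1: [0, 13/3, 23/3, -1/3, -8/3]
R4 ← R4 + (2/3)·R1: [0, -14/3, -22/3, 8/3, 10/3]
R5 ← R5 − (10/3)·R1: [0, 64/3, 80/3, 20/3, -56/3]
R6 ← R6 − (4/3)·R1: [0, 19/3, 17/3, 5/3, -20/3]
R3 ← R3 + (13/4)·R2: [0, 0, 12, -9, 6]
R4 ← R4 − (7/2)·R2: [0, 0, -12, 12, -6]
R5 ← R5 + (16)·R2: [0, 0, 48, -36, 24]
R6 ← R6 + (19/4)·R2: [0, 0, 12, -11, 6]
R4 ← R4 + R3: [0, 0, 0, 3, 0]
R5 ← R5 − (4)·R3: [0, 0, 0, 0, 0]
R6 ← R6 − R3: [0, 0, 0, -2, 0]
R6 ← R6 + (2/3)·R4: [0, 0, 0, 0, 0]
Echelon form has 4 nonzero rows, so rank(C) = 4.
The column space has dimension equal to the rank: 4.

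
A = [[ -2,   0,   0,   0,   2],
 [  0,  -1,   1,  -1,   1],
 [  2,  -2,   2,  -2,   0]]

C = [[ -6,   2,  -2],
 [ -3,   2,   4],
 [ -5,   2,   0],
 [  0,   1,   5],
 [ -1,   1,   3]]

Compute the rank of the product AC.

First compute AC:
[[ 10,  -2,  10],
 [ -3,   0,  -6],
 [-16,   2, -22]]
Now row reduce the product.
R2 ← R2 + (3/10)·R1: [0, -3/5, -3]
R3 ← R3 + (8/5)·R1: [0, -6/5, -6]
R3 ← R3 − (2)·R2: [0, 0, 0]
2 nonzero rows, so rank(AC) = 2.

2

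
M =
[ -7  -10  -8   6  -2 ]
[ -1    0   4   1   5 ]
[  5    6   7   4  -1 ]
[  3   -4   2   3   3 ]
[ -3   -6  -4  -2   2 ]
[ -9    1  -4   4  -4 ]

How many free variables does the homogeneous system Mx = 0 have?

Row reduce to echelon form.
R2 ← R2 − (1/7)·R1: [0, 10/7, 36/7, 1/7, 37/7]
R3 ← R3 + (5/7)·R1: [0, -8/7, 9/7, 58/7, -17/7]
R4 ← R4 + (3/7)·R1: [0, -58/7, -10/7, 39/7, 15/7]
R5 ← R5 − (3/7)·R1: [0, -12/7, -4/7, -32/7, 20/7]
R6 ← R6 − (9/7)·R1: [0, 97/7, 44/7, -26/7, -10/7]
R3 ← R3 + (4/5)·R2: [0, 0, 27/5, 42/5, 9/5]
R4 ← R4 + (29/5)·R2: [0, 0, 142/5, 32/5, 164/5]
R5 ← R5 + (6/5)·R2: [0, 0, 28/5, -22/5, 46/5]
R6 ← R6 − (97/10)·R2: [0, 0, -218/5, -51/10, -527/10]
R4 ← R4 − (142/27)·R3: [0, 0, 0, -340/9, 70/3]
R5 ← R5 − (28/27)·R3: [0, 0, 0, -118/9, 22/3]
R6 ← R6 + (218/27)·R3: [0, 0, 0, 1129/18, -229/6]
R5 ← R5 − (59/170)·R4: [0, 0, 0, 0, -13/17]
R6 ← R6 + (1129/680)·R4: [0, 0, 0, 0, 39/68]
R6 ← R6 + (3/4)·R5: [0, 0, 0, 0, 0]
5 nonzero rows, so rank(M) = 5.
M has 5 columns; by rank–nullity, nullity = 5 − 5 = 0.

0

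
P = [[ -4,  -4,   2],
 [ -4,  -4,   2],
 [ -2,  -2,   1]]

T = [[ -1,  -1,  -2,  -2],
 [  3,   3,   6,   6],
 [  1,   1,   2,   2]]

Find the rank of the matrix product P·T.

First compute PT:
[[ -6,  -6, -12, -12],
 [ -6,  -6, -12, -12],
 [ -3,  -3,  -6,  -6]]
Now row reduce the product.
R2 ← R2 − R1: [0, 0, 0, 0]
R3 ← R3 − (1/2)·R1: [0, 0, 0, 0]
1 nonzero row, so rank(PT) = 1.

1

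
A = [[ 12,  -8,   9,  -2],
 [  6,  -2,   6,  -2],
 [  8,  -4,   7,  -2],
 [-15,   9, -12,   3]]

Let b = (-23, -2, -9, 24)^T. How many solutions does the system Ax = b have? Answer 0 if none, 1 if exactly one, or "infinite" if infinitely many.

infinite

Row reduce the augmented matrix [A | b].
R2 ← R2 − (1/2)·R1: [0, 2, 3/2, -1, 19/2]
R3 ← R3 − (2/3)·R1: [0, 4/3, 1, -2/3, 19/3]
R4 ← R4 + (5/4)·R1: [0, -1, -3/4, 1/2, -19/4]
R3 ← R3 − (2/3)·R2: [0, 0, 0, 0, 0]
R4 ← R4 + (1/2)·R2: [0, 0, 0, 0, 0]
The echelon form has 2 nonzero rows, and every pivot lies in the first 4 columns, so rank(A) = rank([A|b]) = 2.
The system is consistent.
rank = 2 < 4 unknowns, so there are infinitely many solutions.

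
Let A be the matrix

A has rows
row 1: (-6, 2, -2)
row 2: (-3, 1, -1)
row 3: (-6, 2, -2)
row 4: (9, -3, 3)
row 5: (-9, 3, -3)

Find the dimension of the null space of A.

Row reduce to echelon form.
R2 ← R2 − (1/2)·R1: [0, 0, 0]
R3 ← R3 − R1: [0, 0, 0]
R4 ← R4 + (3/2)·R1: [0, 0, 0]
R5 ← R5 − (3/2)·R1: [0, 0, 0]
1 nonzero row, so rank(A) = 1.
A has 3 columns; by rank–nullity, nullity = 3 − 1 = 2.

2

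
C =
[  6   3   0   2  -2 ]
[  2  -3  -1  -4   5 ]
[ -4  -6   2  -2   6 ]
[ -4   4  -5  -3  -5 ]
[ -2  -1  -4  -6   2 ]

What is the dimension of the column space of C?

Row reduce to echelon form.
R2 ← R2 − (1/3)·R1: [0, -4, -1, -14/3, 17/3]
R3 ← R3 + (2/3)·R1: [0, -4, 2, -2/3, 14/3]
R4 ← R4 + (2/3)·R1: [0, 6, -5, -5/3, -19/3]
R5 ← R5 + (1/3)·R1: [0, 0, -4, -16/3, 4/3]
R3 ← R3 − R2: [0, 0, 3, 4, -1]
R4 ← R4 + (3/2)·R2: [0, 0, -13/2, -26/3, 13/6]
R4 ← R4 + (13/6)·R3: [0, 0, 0, 0, 0]
R5 ← R5 + (4/3)·R3: [0, 0, 0, 0, 0]
Echelon form has 3 nonzero rows, so rank(C) = 3.
The column space has dimension equal to the rank: 3.

3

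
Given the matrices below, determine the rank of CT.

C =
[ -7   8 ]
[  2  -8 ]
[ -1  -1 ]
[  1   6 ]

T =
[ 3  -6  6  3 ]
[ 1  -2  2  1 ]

1

First compute CT:
[[-13,  26, -26, -13],
 [ -2,   4,  -4,  -2],
 [ -4,   8,  -8,  -4],
 [  9, -18,  18,   9]]
Now row reduce the product.
R2 ← R2 − (2/13)·R1: [0, 0, 0, 0]
R3 ← R3 − (4/13)·R1: [0, 0, 0, 0]
R4 ← R4 + (9/13)·R1: [0, 0, 0, 0]
1 nonzero row, so rank(CT) = 1.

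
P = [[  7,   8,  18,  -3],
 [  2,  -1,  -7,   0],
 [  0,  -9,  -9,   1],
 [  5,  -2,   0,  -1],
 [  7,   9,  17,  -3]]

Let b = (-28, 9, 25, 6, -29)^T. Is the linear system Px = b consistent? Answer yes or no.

Row reduce the augmented matrix [P | b].
R2 ← R2 − (2/7)·R1: [0, -23/7, -85/7, 6/7, 17]
R4 ← R4 − (5/7)·R1: [0, -54/7, -90/7, 8/7, 26]
R5 ← R5 − R1: [0, 1, -1, 0, -1]
R3 ← R3 − (63/23)·R2: [0, 0, 558/23, -31/23, -496/23]
R4 ← R4 − (54/23)·R2: [0, 0, 360/23, -20/23, -320/23]
R5 ← R5 + (7/23)·R2: [0, 0, -108/23, 6/23, 96/23]
R4 ← R4 − (20/31)·R3: [0, 0, 0, 0, 0]
R5 ← R5 + (6/31)·R3: [0, 0, 0, 0, 0]
The echelon form has 3 nonzero rows, and every pivot lies in the first 4 columns, so rank(P) = rank([P|b]) = 3.
The system is consistent.

yes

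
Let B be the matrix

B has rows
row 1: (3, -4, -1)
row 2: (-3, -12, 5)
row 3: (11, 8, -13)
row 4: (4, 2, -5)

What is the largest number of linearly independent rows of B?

3

Row reduce to echelon form.
R2 ← R2 + R1: [0, -16, 4]
R3 ← R3 − (11/3)·R1: [0, 68/3, -28/3]
R4 ← R4 − (4/3)·R1: [0, 22/3, -11/3]
R3 ← R3 + (17/12)·R2: [0, 0, -11/3]
R4 ← R4 + (11/24)·R2: [0, 0, -11/6]
R4 ← R4 − (1/2)·R3: [0, 0, 0]
Echelon form has 3 nonzero rows, so rank(B) = 3.
The rank gives the maximum number of linearly independent rows: 3.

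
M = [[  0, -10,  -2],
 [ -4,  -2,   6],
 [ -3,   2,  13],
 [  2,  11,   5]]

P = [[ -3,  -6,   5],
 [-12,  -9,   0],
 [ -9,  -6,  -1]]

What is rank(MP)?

First compute MP:
[[138, 102,   2],
 [-18,   6, -26],
 [-132, -78, -28],
 [-183, -141,   5]]
Now row reduce the product.
R2 ← R2 + (3/23)·R1: [0, 444/23, -592/23]
R3 ← R3 + (22/23)·R1: [0, 450/23, -600/23]
R4 ← R4 + (61/46)·R1: [0, -132/23, 176/23]
R3 ← R3 − (75/74)·R2: [0, 0, 0]
R4 ← R4 + (11/37)·R2: [0, 0, 0]
2 nonzero rows, so rank(MP) = 2.

2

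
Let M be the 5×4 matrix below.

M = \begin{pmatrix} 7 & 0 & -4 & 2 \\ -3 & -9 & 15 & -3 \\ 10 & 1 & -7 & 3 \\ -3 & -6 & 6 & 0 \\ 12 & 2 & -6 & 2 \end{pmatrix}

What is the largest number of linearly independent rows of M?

3

Row reduce to echelon form.
R2 ← R2 + (3/7)·R1: [0, -9, 93/7, -15/7]
R3 ← R3 − (10/7)·R1: [0, 1, -9/7, 1/7]
R4 ← R4 + (3/7)·R1: [0, -6, 30/7, 6/7]
R5 ← R5 − (12/7)·R1: [0, 2, 6/7, -10/7]
R3 ← R3 + (1/9)·R2: [0, 0, 4/21, -2/21]
R4 ← R4 − (2/3)·R2: [0, 0, -32/7, 16/7]
R5 ← R5 + (2/9)·R2: [0, 0, 80/21, -40/21]
R4 ← R4 + (24)·R3: [0, 0, 0, 0]
R5 ← R5 − (20)·R3: [0, 0, 0, 0]
Echelon form has 3 nonzero rows, so rank(M) = 3.
The rank gives the maximum number of linearly independent rows: 3.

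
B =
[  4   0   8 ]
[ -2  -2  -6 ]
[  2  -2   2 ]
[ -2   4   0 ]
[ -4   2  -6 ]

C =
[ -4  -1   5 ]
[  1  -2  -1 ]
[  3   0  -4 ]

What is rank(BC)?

2

First compute BC:
[[  8,  -4, -12],
 [-12,   6,  16],
 [ -4,   2,   4],
 [ 12,  -6, -14],
 [  0,   0,   2]]
Now row reduce the product.
R2 ← R2 + (3/2)·R1: [0, 0, -2]
R3 ← R3 + (1/2)·R1: [0, 0, -2]
R4 ← R4 − (3/2)·R1: [0, 0, 4]
R3 ← R3 − R2: [0, 0, 0]
R4 ← R4 + (2)·R2: [0, 0, 0]
R5 ← R5 + R2: [0, 0, 0]
2 nonzero rows, so rank(BC) = 2.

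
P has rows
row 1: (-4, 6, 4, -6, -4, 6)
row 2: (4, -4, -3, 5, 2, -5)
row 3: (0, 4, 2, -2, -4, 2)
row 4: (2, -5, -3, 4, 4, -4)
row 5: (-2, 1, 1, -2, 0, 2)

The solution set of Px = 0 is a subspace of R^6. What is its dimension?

Row reduce to echelon form.
R2 ← R2 + R1: [0, 2, 1, -1, -2, 1]
R4 ← R4 + (1/2)·R1: [0, -2, -1, 1, 2, -1]
R5 ← R5 − (1/2)·R1: [0, -2, -1, 1, 2, -1]
R3 ← R3 − (2)·R2: [0, 0, 0, 0, 0, 0]
R4 ← R4 + R2: [0, 0, 0, 0, 0, 0]
R5 ← R5 + R2: [0, 0, 0, 0, 0, 0]
2 nonzero rows, so rank(P) = 2.
P has 6 columns; by rank–nullity, nullity = 6 − 2 = 4.

4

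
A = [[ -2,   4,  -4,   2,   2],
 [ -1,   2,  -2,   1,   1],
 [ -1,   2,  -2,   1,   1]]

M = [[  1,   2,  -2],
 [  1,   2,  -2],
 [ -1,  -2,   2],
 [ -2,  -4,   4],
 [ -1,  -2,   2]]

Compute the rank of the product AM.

0

First compute AM:
[[  0,   0,   0],
 [  0,   0,   0],
 [  0,   0,   0]]
Now row reduce the product.
0 nonzero rows, so rank(AM) = 0.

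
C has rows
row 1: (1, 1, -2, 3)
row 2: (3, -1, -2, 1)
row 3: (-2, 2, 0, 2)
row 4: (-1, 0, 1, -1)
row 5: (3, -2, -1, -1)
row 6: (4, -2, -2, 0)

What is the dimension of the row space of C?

Row reduce to echelon form.
R2 ← R2 − (3)·R1: [0, -4, 4, -8]
R3 ← R3 + (2)·R1: [0, 4, -4, 8]
R4 ← R4 + R1: [0, 1, -1, 2]
R5 ← R5 − (3)·R1: [0, -5, 5, -10]
R6 ← R6 − (4)·R1: [0, -6, 6, -12]
R3 ← R3 + R2: [0, 0, 0, 0]
R4 ← R4 + (1/4)·R2: [0, 0, 0, 0]
R5 ← R5 − (5/4)·R2: [0, 0, 0, 0]
R6 ← R6 − (3/2)·R2: [0, 0, 0, 0]
Echelon form has 2 nonzero rows, so rank(C) = 2.
The row space has dimension equal to the rank: 2.

2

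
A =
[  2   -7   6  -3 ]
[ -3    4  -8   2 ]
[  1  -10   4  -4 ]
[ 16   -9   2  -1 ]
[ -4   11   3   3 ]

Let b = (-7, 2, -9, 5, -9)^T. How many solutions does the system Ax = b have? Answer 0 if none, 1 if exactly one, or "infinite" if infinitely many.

Row reduce the augmented matrix [A | b].
R2 ← R2 + (3/2)·R1: [0, -13/2, 1, -5/2, -17/2]
R3 ← R3 − (1/2)·R1: [0, -13/2, 1, -5/2, -11/2]
R4 ← R4 − (8)·R1: [0, 47, -46, 23, 61]
R5 ← R5 + (2)·R1: [0, -3, 15, -3, -23]
R3 ← R3 − R2: [0, 0, 0, 0, 3]
R4 ← R4 + (94/13)·R2: [0, 0, -504/13, 64/13, -6/13]
R5 ← R5 − (6/13)·R2: [0, 0, 189/13, -24/13, -248/13]
Swap R3 ↔ R4
R5 ← R5 + (3/8)·R3: [0, 0, 0, 0, -77/4]
R5 ← R5 + (77/12)·R4: [0, 0, 0, 0, 0]
The echelon form has 4 nonzero rows; the last pivot sits in the augmented column, so rank(A) = 3 but rank([A|b]) = 4.
Since the ranks differ, the system is inconsistent.
It has no solutions.

0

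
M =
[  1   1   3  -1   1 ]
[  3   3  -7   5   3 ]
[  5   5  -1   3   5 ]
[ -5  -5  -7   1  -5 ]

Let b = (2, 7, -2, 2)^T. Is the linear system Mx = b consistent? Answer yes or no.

no

Row reduce the augmented matrix [M | b].
R2 ← R2 − (3)·R1: [0, 0, -16, 8, 0, 1]
R3 ← R3 − (5)·R1: [0, 0, -16, 8, 0, -12]
R4 ← R4 + (5)·R1: [0, 0, 8, -4, 0, 12]
R3 ← R3 − R2: [0, 0, 0, 0, 0, -13]
R4 ← R4 + (1/2)·R2: [0, 0, 0, 0, 0, 25/2]
R4 ← R4 + (25/26)·R3: [0, 0, 0, 0, 0, 0]
The echelon form has 3 nonzero rows; the last pivot sits in the augmented column, so rank(M) = 2 but rank([M|b]) = 3.
Since the ranks differ, the system is inconsistent.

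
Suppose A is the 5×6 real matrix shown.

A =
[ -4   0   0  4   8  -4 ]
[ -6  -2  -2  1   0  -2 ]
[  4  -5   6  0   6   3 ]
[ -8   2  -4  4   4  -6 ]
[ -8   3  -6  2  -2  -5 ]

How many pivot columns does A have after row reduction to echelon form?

3

Row reduce to echelon form.
R2 ← R2 − (3/2)·R1: [0, -2, -2, -5, -12, 4]
R3 ← R3 + R1: [0, -5, 6, 4, 14, -1]
R4 ← R4 − (2)·R1: [0, 2, -4, -4, -12, 2]
R5 ← R5 − (2)·R1: [0, 3, -6, -6, -18, 3]
R3 ← R3 − (5/2)·R2: [0, 0, 11, 33/2, 44, -11]
R4 ← R4 + R2: [0, 0, -6, -9, -24, 6]
R5 ← R5 + (3/2)·R2: [0, 0, -9, -27/2, -36, 9]
R4 ← R4 + (6/11)·R3: [0, 0, 0, 0, 0, 0]
R5 ← R5 + (9/11)·R3: [0, 0, 0, 0, 0, 0]
Echelon form has 3 nonzero rows, so rank(A) = 3.
Each nonzero row contributes one pivot column: 3 pivot columns.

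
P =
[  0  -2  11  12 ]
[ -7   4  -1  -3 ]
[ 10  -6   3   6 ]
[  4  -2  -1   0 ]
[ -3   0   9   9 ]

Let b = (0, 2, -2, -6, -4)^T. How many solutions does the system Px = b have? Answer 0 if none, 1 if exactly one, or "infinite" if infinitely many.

Row reduce the augmented matrix [P | b].
Swap R1 ↔ R2
R3 ← R3 + (10/7)·R1: [0, -2/7, 11/7, 12/7, 6/7]
R4 ← R4 + (4/7)·R1: [0, 2/7, -11/7, -12/7, -34/7]
R5 ← R5 − (3/7)·R1: [0, -12/7, 66/7, 72/7, -34/7]
R3 ← R3 − (1/7)·R2: [0, 0, 0, 0, 6/7]
R4 ← R4 + (1/7)·R2: [0, 0, 0, 0, -34/7]
R5 ← R5 − (6/7)·R2: [0, 0, 0, 0, -34/7]
R4 ← R4 + (17/3)·R3: [0, 0, 0, 0, 0]
R5 ← R5 + (17/3)·R3: [0, 0, 0, 0, 0]
The echelon form has 3 nonzero rows; the last pivot sits in the augmented column, so rank(P) = 2 but rank([P|b]) = 3.
Since the ranks differ, the system is inconsistent.
It has no solutions.

0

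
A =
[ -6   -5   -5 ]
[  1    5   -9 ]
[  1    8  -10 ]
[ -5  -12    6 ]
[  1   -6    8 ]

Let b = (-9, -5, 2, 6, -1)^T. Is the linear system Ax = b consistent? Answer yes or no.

no

Row reduce the augmented matrix [A | b].
R2 ← R2 + (1/6)·R1: [0, 25/6, -59/6, -13/2]
R3 ← R3 + (1/6)·R1: [0, 43/6, -65/6, 1/2]
R4 ← R4 − (5/6)·R1: [0, -47/6, 61/6, 27/2]
R5 ← R5 + (1/6)·R1: [0, -41/6, 43/6, -5/2]
R3 ← R3 − (43/25)·R2: [0, 0, 152/25, 292/25]
R4 ← R4 + (47/25)·R2: [0, 0, -208/25, 32/25]
R5 ← R5 + (41/25)·R2: [0, 0, -224/25, -329/25]
R4 ← R4 + (26/19)·R3: [0, 0, 0, 328/19]
R5 ← R5 + (28/19)·R3: [0, 0, 0, 77/19]
R5 ← R5 − (77/328)·R4: [0, 0, 0, 0]
The echelon form has 4 nonzero rows; the last pivot sits in the augmented column, so rank(A) = 3 but rank([A|b]) = 4.
Since the ranks differ, the system is inconsistent.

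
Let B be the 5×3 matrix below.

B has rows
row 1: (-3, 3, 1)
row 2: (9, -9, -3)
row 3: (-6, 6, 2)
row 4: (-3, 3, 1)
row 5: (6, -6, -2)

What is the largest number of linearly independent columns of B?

1

Row reduce to echelon form.
R2 ← R2 + (3)·R1: [0, 0, 0]
R3 ← R3 − (2)·R1: [0, 0, 0]
R4 ← R4 − R1: [0, 0, 0]
R5 ← R5 + (2)·R1: [0, 0, 0]
Echelon form has 1 nonzero row, so rank(B) = 1.
The rank gives the maximum number of linearly independent columns: 1.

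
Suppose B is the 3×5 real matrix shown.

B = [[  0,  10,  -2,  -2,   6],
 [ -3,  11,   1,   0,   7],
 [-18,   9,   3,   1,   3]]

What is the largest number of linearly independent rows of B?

Row reduce to echelon form.
Swap R1 ↔ R2
R3 ← R3 − (6)·R1: [0, -57, -3, 1, -39]
R3 ← R3 + (57/10)·R2: [0, 0, -72/5, -52/5, -24/5]
Echelon form has 3 nonzero rows, so rank(B) = 3.
The rank gives the maximum number of linearly independent rows: 3.

3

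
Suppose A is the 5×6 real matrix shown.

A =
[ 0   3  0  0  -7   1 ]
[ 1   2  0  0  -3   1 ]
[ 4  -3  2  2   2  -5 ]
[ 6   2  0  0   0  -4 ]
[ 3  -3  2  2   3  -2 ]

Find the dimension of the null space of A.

2

Row reduce to echelon form.
Swap R1 ↔ R2
R3 ← R3 − (4)·R1: [0, -11, 2, 2, 14, -9]
R4 ← R4 − (6)·R1: [0, -10, 0, 0, 18, -10]
R5 ← R5 − (3)·R1: [0, -9, 2, 2, 12, -5]
R3 ← R3 + (11/3)·R2: [0, 0, 2, 2, -35/3, -16/3]
R4 ← R4 + (10/3)·R2: [0, 0, 0, 0, -16/3, -20/3]
R5 ← R5 + (3)·R2: [0, 0, 2, 2, -9, -2]
R5 ← R5 − R3: [0, 0, 0, 0, 8/3, 10/3]
R5 ← R5 + (1/2)·R4: [0, 0, 0, 0, 0, 0]
4 nonzero rows, so rank(A) = 4.
A has 6 columns; by rank–nullity, nullity = 6 − 4 = 2.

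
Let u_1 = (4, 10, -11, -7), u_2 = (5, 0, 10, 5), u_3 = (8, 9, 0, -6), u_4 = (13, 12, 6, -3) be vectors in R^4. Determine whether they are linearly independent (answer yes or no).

Form the matrix with these vectors as rows and row reduce.
R2 ← R2 − (5/4)·R1: [0, -25/2, 95/4, 55/4]
R3 ← R3 − (2)·R1: [0, -11, 22, 8]
R4 ← R4 − (13/4)·R1: [0, -41/2, 167/4, 79/4]
R3 ← R3 − (22/25)·R2: [0, 0, 11/10, -41/10]
R4 ← R4 − (41/25)·R2: [0, 0, 14/5, -14/5]
R4 ← R4 − (28/11)·R3: [0, 0, 0, 84/11]
4 nonzero rows, so the 4 vectors span a space of dimension 4.
Since 4 = 4, the vectors are linearly independent.

yes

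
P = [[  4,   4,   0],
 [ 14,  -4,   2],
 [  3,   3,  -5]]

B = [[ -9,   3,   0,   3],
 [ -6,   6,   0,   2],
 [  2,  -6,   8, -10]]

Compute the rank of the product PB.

3

First compute PB:
[[-60,  36,   0,  20],
 [-98,   6,  16,  14],
 [-55,  57, -40,  65]]
Now row reduce the product.
R2 ← R2 − (49/30)·R1: [0, -264/5, 16, -56/3]
R3 ← R3 − (11/12)·R1: [0, 24, -40, 140/3]
R3 ← R3 + (5/11)·R2: [0, 0, -360/11, 420/11]
3 nonzero rows, so rank(PB) = 3.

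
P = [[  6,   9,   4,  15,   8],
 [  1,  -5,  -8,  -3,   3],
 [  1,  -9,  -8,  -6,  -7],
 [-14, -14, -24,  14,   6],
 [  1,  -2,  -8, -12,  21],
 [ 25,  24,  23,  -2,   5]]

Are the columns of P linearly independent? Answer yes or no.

Row reduce P to echelon form.
R2 ← R2 − (1/6)·R1: [0, -13/2, -26/3, -11/2, 5/3]
R3 ← R3 − (1/6)·R1: [0, -21/2, -26/3, -17/2, -25/3]
R4 ← R4 + (7/3)·R1: [0, 7, -44/3, 49, 74/3]
R5 ← R5 − (1/6)·R1: [0, -7/2, -26/3, -29/2, 59/3]
R6 ← R6 − (25/6)·R1: [0, -27/2, 19/3, -129/2, -85/3]
R3 ← R3 − (21/13)·R2: [0, 0, 16/3, 5/13, -430/39]
R4 ← R4 + (14/13)·R2: [0, 0, -24, 560/13, 344/13]
R5 ← R5 − (7/13)·R2: [0, 0, -4, -150/13, 244/13]
R6 ← R6 − (27/13)·R2: [0, 0, 73/3, -690/13, -1240/39]
R4 ← R4 + (9/2)·R3: [0, 0, 0, 1165/26, -301/13]
R5 ← R5 + (3/4)·R3: [0, 0, 0, -45/4, 21/2]
R6 ← R6 − (73/16)·R3: [0, 0, 0, -11405/208, 1925/104]
R5 ← R5 + (117/466)·R4: [0, 0, 0, 0, 1092/233]
R6 ← R6 + (2281/1864)·R4: [0, 0, 0, 0, -2289/233]
R6 ← R6 + (109/52)·R5: [0, 0, 0, 0, 0]
5 pivots among 5 columns.
Every column is a pivot column, so the columns are linearly independent.

yes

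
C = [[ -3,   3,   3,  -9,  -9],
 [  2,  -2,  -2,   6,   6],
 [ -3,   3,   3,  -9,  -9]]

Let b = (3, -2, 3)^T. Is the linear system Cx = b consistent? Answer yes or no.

yes

Row reduce the augmented matrix [C | b].
R2 ← R2 + (2/3)·R1: [0, 0, 0, 0, 0, 0]
R3 ← R3 − R1: [0, 0, 0, 0, 0, 0]
The echelon form has 1 nonzero rows, and every pivot lies in the first 5 columns, so rank(C) = rank([C|b]) = 1.
The system is consistent.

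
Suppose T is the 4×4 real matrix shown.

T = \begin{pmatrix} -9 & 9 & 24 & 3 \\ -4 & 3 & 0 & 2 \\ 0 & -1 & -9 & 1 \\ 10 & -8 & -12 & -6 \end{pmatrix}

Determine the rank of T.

Row reduce to echelon form.
R2 ← R2 − (4/9)·R1: [0, -1, -32/3, 2/3]
R4 ← R4 + (10/9)·R1: [0, 2, 44/3, -8/3]
R3 ← R3 − R2: [0, 0, 5/3, 1/3]
R4 ← R4 + (2)·R2: [0, 0, -20/3, -4/3]
R4 ← R4 + (4)·R3: [0, 0, 0, 0]
Echelon form has 3 nonzero rows, so rank(T) = 3.

3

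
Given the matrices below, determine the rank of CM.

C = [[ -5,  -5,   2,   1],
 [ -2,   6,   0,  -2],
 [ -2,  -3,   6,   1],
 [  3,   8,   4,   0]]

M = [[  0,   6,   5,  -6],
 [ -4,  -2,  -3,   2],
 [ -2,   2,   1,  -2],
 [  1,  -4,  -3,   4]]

2

First compute CM:
[[ 17, -20, -11,  20],
 [-26, -16, -22,  16],
 [  1,   2,   2,  -2],
 [-40,  10,  -5, -10]]
Now row reduce the product.
R2 ← R2 + (26/17)·R1: [0, -792/17, -660/17, 792/17]
R3 ← R3 − (1/17)·R1: [0, 54/17, 45/17, -54/17]
R4 ← R4 + (40/17)·R1: [0, -630/17, -525/17, 630/17]
R3 ← R3 + (3/44)·R2: [0, 0, 0, 0]
R4 ← R4 − (35/44)·R2: [0, 0, 0, 0]
2 nonzero rows, so rank(CM) = 2.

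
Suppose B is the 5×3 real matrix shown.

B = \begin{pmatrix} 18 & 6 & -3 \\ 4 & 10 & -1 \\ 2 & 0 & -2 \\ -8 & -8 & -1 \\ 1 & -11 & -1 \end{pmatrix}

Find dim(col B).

Row reduce to echelon form.
R2 ← R2 − (2/9)·R1: [0, 26/3, -1/3]
R3 ← R3 − (1/9)·R1: [0, -2/3, -5/3]
R4 ← R4 + (4/9)·R1: [0, -16/3, -7/3]
R5 ← R5 − (1/18)·R1: [0, -34/3, -5/6]
R3 ← R3 + (1/13)·R2: [0, 0, -22/13]
R4 ← R4 + (8/13)·R2: [0, 0, -33/13]
R5 ← R5 + (17/13)·R2: [0, 0, -33/26]
R4 ← R4 − (3/2)·R3: [0, 0, 0]
R5 ← R5 − (3/4)·R3: [0, 0, 0]
Echelon form has 3 nonzero rows, so rank(B) = 3.
The column space has dimension equal to the rank: 3.

3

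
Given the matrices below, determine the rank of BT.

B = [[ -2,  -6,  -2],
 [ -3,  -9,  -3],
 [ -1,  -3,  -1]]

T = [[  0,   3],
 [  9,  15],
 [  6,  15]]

1

First compute BT:
[[-66, -126],
 [-99, -189],
 [-33, -63]]
Now row reduce the product.
R2 ← R2 − (3/2)·R1: [0, 0]
R3 ← R3 − (1/2)·R1: [0, 0]
1 nonzero row, so rank(BT) = 1.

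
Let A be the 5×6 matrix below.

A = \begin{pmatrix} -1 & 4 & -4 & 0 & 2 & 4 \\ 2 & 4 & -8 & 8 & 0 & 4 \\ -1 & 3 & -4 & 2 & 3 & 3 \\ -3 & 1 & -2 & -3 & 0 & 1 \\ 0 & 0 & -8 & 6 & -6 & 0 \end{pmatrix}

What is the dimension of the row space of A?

Row reduce to echelon form.
R2 ← R2 + (2)·R1: [0, 12, -16, 8, 4, 12]
R3 ← R3 − R1: [0, -1, 0, 2, 1, -1]
R4 ← R4 − (3)·R1: [0, -11, 10, -3, -6, -11]
R3 ← R3 + (1/12)·R2: [0, 0, -4/3, 8/3, 4/3, 0]
R4 ← R4 + (11/12)·R2: [0, 0, -14/3, 13/3, -7/3, 0]
R4 ← R4 − (7/2)·R3: [0, 0, 0, -5, -7, 0]
R5 ← R5 − (6)·R3: [0, 0, 0, -10, -14, 0]
R5 ← R5 − (2)·R4: [0, 0, 0, 0, 0, 0]
Echelon form has 4 nonzero rows, so rank(A) = 4.
The row space has dimension equal to the rank: 4.

4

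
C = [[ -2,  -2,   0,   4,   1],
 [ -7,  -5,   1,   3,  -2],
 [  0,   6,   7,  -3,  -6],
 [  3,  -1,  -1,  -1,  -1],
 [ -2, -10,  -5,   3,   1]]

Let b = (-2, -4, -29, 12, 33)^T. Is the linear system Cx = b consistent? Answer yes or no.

yes

Row reduce the augmented matrix [C | b].
R2 ← R2 − (7/2)·R1: [0, 2, 1, -11, -11/2, 3]
R4 ← R4 + (3/2)·R1: [0, -4, -1, 5, 1/2, 9]
R5 ← R5 − R1: [0, -8, -5, -1, 0, 35]
R3 ← R3 − (3)·R2: [0, 0, 4, 30, 21/2, -38]
R4 ← R4 + (2)·R2: [0, 0, 1, -17, -21/2, 15]
R5 ← R5 + (4)·R2: [0, 0, -1, -45, -22, 47]
R4 ← R4 − (1/4)·R3: [0, 0, 0, -49/2, -105/8, 49/2]
R5 ← R5 + (1/4)·R3: [0, 0, 0, -75/2, -155/8, 75/2]
R5 ← R5 − (75/49)·R4: [0, 0, 0, 0, 5/7, 0]
The echelon form has 5 nonzero rows, and every pivot lies in the first 5 columns, so rank(C) = rank([C|b]) = 5.
The system is consistent.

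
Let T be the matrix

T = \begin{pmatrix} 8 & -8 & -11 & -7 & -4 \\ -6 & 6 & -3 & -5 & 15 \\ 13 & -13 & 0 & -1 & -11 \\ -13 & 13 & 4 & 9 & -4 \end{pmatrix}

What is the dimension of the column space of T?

Row reduce to echelon form.
R2 ← R2 + (3/4)·R1: [0, 0, -45/4, -41/4, 12]
R3 ← R3 − (13/8)·R1: [0, 0, 143/8, 83/8, -9/2]
R4 ← R4 + (13/8)·R1: [0, 0, -111/8, -19/8, -21/2]
R3 ← R3 + (143/90)·R2: [0, 0, 0, -266/45, 437/30]
R4 ← R4 − (37/30)·R2: [0, 0, 0, 154/15, -253/10]
R4 ← R4 + (33/19)·R3: [0, 0, 0, 0, 0]
Echelon form has 3 nonzero rows, so rank(T) = 3.
The column space has dimension equal to the rank: 3.

3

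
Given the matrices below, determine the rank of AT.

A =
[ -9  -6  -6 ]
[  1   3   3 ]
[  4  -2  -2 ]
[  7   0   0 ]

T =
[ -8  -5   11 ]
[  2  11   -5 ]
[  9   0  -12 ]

2

First compute AT:
[[  6, -21,   3],
 [ 25,  28, -40],
 [-54, -42,  78],
 [-56, -35,  77]]
Now row reduce the product.
R2 ← R2 − (25/6)·R1: [0, 231/2, -105/2]
R3 ← R3 + (9)·R1: [0, -231, 105]
R4 ← R4 + (28/3)·R1: [0, -231, 105]
R3 ← R3 + (2)·R2: [0, 0, 0]
R4 ← R4 + (2)·R2: [0, 0, 0]
2 nonzero rows, so rank(AT) = 2.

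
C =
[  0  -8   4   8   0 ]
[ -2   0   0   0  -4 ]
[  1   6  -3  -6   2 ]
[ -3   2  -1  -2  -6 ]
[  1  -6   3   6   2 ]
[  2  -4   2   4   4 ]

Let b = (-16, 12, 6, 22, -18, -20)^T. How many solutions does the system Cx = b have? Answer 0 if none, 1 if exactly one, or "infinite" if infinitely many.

infinite

Row reduce the augmented matrix [C | b].
Swap R1 ↔ R2
R3 ← R3 + (1/2)·R1: [0, 6, -3, -6, 0, 12]
R4 ← R4 − (3/2)·R1: [0, 2, -1, -2, 0, 4]
R5 ← R5 + (1/2)·R1: [0, -6, 3, 6, 0, -12]
R6 ← R6 + R1: [0, -4, 2, 4, 0, -8]
R3 ← R3 + (3/4)·R2: [0, 0, 0, 0, 0, 0]
R4 ← R4 + (1/4)·R2: [0, 0, 0, 0, 0, 0]
R5 ← R5 − (3/4)·R2: [0, 0, 0, 0, 0, 0]
R6 ← R6 − (1/2)·R2: [0, 0, 0, 0, 0, 0]
The echelon form has 2 nonzero rows, and every pivot lies in the first 5 columns, so rank(C) = rank([C|b]) = 2.
The system is consistent.
rank = 2 < 5 unknowns, so there are infinitely many solutions.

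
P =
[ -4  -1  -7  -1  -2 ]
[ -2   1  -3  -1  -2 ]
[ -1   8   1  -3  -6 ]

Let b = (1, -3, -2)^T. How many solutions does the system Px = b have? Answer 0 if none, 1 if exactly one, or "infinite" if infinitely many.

0

Row reduce the augmented matrix [P | b].
R2 ← R2 − (1/2)·R1: [0, 3/2, 1/2, -1/2, -1, -7/2]
R3 ← R3 − (1/4)·R1: [0, 33/4, 11/4, -11/4, -11/2, -9/4]
R3 ← R3 − (11/2)·R2: [0, 0, 0, 0, 0, 17]
The echelon form has 3 nonzero rows; the last pivot sits in the augmented column, so rank(P) = 2 but rank([P|b]) = 3.
Since the ranks differ, the system is inconsistent.
It has no solutions.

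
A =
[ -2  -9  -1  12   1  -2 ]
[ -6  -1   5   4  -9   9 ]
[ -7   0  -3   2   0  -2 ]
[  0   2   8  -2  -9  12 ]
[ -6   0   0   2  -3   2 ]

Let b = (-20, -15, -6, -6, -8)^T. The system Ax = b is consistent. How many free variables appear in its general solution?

2

Row reduce the augmented matrix [A | b].
R2 ← R2 − (3)·R1: [0, 26, 8, -32, -12, 15, 45]
R3 ← R3 − (7/2)·R1: [0, 63/2, 1/2, -40, -7/2, 5, 64]
R5 ← R5 − (3)·R1: [0, 27, 3, -34, -6, 8, 52]
R3 ← R3 − (63/52)·R2: [0, 0, -239/26, -16/13, 287/26, -685/52, 493/52]
R4 ← R4 − (1/13)·R2: [0, 0, 96/13, 6/13, -105/13, 141/13, -123/13]
R5 ← R5 − (27/26)·R2: [0, 0, -69/13, -10/13, 84/13, -197/26, 137/26]
R4 ← R4 + (192/239)·R3: [0, 0, 0, -126/239, 189/239, 63/239, -441/239]
R5 ← R5 − (138/239)·R3: [0, 0, 0, -14/239, 21/239, 7/239, -49/239]
R5 ← R5 − (1/9)·R4: [0, 0, 0, 0, 0, 0, 0]
The echelon form has 4 nonzero rows, and every pivot lies in the first 6 columns, so rank(A) = rank([A|b]) = 4.
The system is consistent.
Free variables = (unknowns) − (rank) = 6 − 4 = 2.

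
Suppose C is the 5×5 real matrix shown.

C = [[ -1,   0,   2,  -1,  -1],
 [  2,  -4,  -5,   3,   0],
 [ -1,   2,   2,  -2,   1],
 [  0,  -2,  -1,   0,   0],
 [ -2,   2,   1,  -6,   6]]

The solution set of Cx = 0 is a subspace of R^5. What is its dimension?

Row reduce to echelon form.
R2 ← R2 + (2)·R1: [0, -4, -1, 1, -2]
R3 ← R3 − R1: [0, 2, 0, -1, 2]
R5 ← R5 − (2)·R1: [0, 2, -3, -4, 8]
R3 ← R3 + (1/2)·R2: [0, 0, -1/2, -1/2, 1]
R4 ← R4 − (1/2)·R2: [0, 0, -1/2, -1/2, 1]
R5 ← R5 + (1/2)·R2: [0, 0, -7/2, -7/2, 7]
R4 ← R4 − R3: [0, 0, 0, 0, 0]
R5 ← R5 − (7)·R3: [0, 0, 0, 0, 0]
3 nonzero rows, so rank(C) = 3.
C has 5 columns; by rank–nullity, nullity = 5 − 3 = 2.

2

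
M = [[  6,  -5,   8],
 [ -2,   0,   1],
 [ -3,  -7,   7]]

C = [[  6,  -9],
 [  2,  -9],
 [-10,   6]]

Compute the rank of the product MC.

2

First compute MC:
[[-54,  39],
 [-22,  24],
 [-102, 132]]
Now row reduce the product.
R2 ← R2 − (11/27)·R1: [0, 73/9]
R3 ← R3 − (17/9)·R1: [0, 175/3]
R3 ← R3 − (525/73)·R2: [0, 0]
2 nonzero rows, so rank(MC) = 2.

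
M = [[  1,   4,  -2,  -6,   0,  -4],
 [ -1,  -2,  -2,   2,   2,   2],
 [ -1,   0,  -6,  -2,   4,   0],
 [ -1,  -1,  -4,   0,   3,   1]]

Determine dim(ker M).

4

Row reduce to echelon form.
R2 ← R2 + R1: [0, 2, -4, -4, 2, -2]
R3 ← R3 + R1: [0, 4, -8, -8, 4, -4]
R4 ← R4 + R1: [0, 3, -6, -6, 3, -3]
R3 ← R3 − (2)·R2: [0, 0, 0, 0, 0, 0]
R4 ← R4 − (3/2)·R2: [0, 0, 0, 0, 0, 0]
2 nonzero rows, so rank(M) = 2.
M has 6 columns; by rank–nullity, nullity = 6 − 2 = 4.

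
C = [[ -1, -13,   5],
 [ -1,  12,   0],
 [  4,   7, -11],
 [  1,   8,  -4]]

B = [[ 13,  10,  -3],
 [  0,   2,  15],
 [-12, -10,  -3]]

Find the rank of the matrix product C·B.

2

First compute CB:
[[-73, -86, -207],
 [-13,  14, 183],
 [184, 164, 126],
 [ 61,  66, 129]]
Now row reduce the product.
R2 ← R2 − (13/73)·R1: [0, 2140/73, 16050/73]
R3 ← R3 + (184/73)·R1: [0, -3852/73, -28890/73]
R4 ← R4 + (61/73)·R1: [0, -428/73, -3210/73]
R3 ← R3 + (9/5)·R2: [0, 0, 0]
R4 ← R4 + (1/5)·R2: [0, 0, 0]
2 nonzero rows, so rank(CB) = 2.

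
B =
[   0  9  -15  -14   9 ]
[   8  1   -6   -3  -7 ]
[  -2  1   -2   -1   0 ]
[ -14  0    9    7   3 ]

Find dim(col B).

Row reduce to echelon form.
Swap R1 ↔ R2
R3 ← R3 + (1/4)·R1: [0, 5/4, -7/2, -7/4, -7/4]
R4 ← R4 + (7/4)·R1: [0, 7/4, -3/2, 7/4, -37/4]
R3 ← R3 − (5/36)·R2: [0, 0, -17/12, 7/36, -3]
R4 ← R4 − (7/36)·R2: [0, 0, 17/12, 161/36, -11]
R4 ← R4 + R3: [0, 0, 0, 14/3, -14]
Echelon form has 4 nonzero rows, so rank(B) = 4.
The column space has dimension equal to the rank: 4.

4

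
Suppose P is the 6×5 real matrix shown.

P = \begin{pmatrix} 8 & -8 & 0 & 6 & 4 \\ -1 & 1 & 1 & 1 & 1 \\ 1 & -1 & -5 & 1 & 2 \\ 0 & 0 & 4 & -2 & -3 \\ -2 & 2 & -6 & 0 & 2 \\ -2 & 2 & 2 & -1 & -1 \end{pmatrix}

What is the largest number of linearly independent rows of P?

3

Row reduce to echelon form.
R2 ← R2 + (1/8)·R1: [0, 0, 1, 7/4, 3/2]
R3 ← R3 − (1/8)·R1: [0, 0, -5, 1/4, 3/2]
R5 ← R5 + (1/4)·R1: [0, 0, -6, 3/2, 3]
R6 ← R6 + (1/4)·R1: [0, 0, 2, 1/2, 0]
R3 ← R3 + (5)·R2: [0, 0, 0, 9, 9]
R4 ← R4 − (4)·R2: [0, 0, 0, -9, -9]
R5 ← R5 + (6)·R2: [0, 0, 0, 12, 12]
R6 ← R6 − (2)·R2: [0, 0, 0, -3, -3]
R4 ← R4 + R3: [0, 0, 0, 0, 0]
R5 ← R5 − (4/3)·R3: [0, 0, 0, 0, 0]
R6 ← R6 + (1/3)·R3: [0, 0, 0, 0, 0]
Echelon form has 3 nonzero rows, so rank(P) = 3.
The rank gives the maximum number of linearly independent rows: 3.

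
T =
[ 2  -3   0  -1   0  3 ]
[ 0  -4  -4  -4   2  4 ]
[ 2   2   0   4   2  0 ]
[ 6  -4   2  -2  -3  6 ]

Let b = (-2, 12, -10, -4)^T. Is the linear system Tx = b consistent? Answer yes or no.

yes

Row reduce the augmented matrix [T | b].
R3 ← R3 − R1: [0, 5, 0, 5, 2, -3, -8]
R4 ← R4 − (3)·R1: [0, 5, 2, 1, -3, -3, 2]
R3 ← R3 + (5/4)·R2: [0, 0, -5, 0, 9/2, 2, 7]
R4 ← R4 + (5/4)·R2: [0, 0, -3, -4, -1/2, 2, 17]
R4 ← R4 − (3/5)·R3: [0, 0, 0, -4, -16/5, 4/5, 64/5]
The echelon form has 4 nonzero rows, and every pivot lies in the first 6 columns, so rank(T) = rank([T|b]) = 4.
The system is consistent.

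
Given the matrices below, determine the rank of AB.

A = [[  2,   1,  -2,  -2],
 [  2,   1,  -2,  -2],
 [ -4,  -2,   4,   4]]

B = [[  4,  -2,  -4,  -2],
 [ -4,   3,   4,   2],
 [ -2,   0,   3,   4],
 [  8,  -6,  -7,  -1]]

First compute AB:
[[ -8,  11,   4,  -8],
 [ -8,  11,   4,  -8],
 [ 16, -22,  -8,  16]]
Now row reduce the product.
R2 ← R2 − R1: [0, 0, 0, 0]
R3 ← R3 + (2)·R1: [0, 0, 0, 0]
1 nonzero row, so rank(AB) = 1.

1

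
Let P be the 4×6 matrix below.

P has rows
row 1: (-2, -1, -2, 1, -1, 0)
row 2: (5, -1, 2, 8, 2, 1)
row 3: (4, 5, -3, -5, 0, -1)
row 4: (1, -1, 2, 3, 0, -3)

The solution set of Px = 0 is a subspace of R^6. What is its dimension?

2

Row reduce to echelon form.
R2 ← R2 + (5/2)·R1: [0, -7/2, -3, 21/2, -1/2, 1]
R3 ← R3 + (2)·R1: [0, 3, -7, -3, -2, -1]
R4 ← R4 + (1/2)·R1: [0, -3/2, 1, 7/2, -1/2, -3]
R3 ← R3 + (6/7)·R2: [0, 0, -67/7, 6, -17/7, -1/7]
R4 ← R4 − (3/7)·R2: [0, 0, 16/7, -1, -2/7, -24/7]
R4 ← R4 + (16/67)·R3: [0, 0, 0, 29/67, -58/67, -232/67]
4 nonzero rows, so rank(P) = 4.
P has 6 columns; by rank–nullity, nullity = 6 − 4 = 2.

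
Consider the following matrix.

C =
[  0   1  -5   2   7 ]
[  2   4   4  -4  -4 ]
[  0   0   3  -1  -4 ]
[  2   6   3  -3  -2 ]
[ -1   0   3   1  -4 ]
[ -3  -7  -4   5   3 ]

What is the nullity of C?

Row reduce to echelon form.
Swap R1 ↔ R2
R4 ← R4 − R1: [0, 2, -1, 1, 2]
R5 ← R5 + (1/2)·R1: [0, 2, 5, -1, -6]
R6 ← R6 + (3/2)·R1: [0, -1, 2, -1, -3]
R4 ← R4 − (2)·R2: [0, 0, 9, -3, -12]
R5 ← R5 − (2)·R2: [0, 0, 15, -5, -20]
R6 ← R6 + R2: [0, 0, -3, 1, 4]
R4 ← R4 − (3)·R3: [0, 0, 0, 0, 0]
R5 ← R5 − (5)·R3: [0, 0, 0, 0, 0]
R6 ← R6 + R3: [0, 0, 0, 0, 0]
3 nonzero rows, so rank(C) = 3.
C has 5 columns; by rank–nullity, nullity = 5 − 3 = 2.

2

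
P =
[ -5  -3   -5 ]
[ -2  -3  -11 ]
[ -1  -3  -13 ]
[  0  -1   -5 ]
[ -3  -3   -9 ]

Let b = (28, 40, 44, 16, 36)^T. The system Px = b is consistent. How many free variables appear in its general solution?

1

Row reduce the augmented matrix [P | b].
R2 ← R2 − (2/5)·R1: [0, -9/5, -9, 144/5]
R3 ← R3 − (1/5)·R1: [0, -12/5, -12, 192/5]
R5 ← R5 − (3/5)·R1: [0, -6/5, -6, 96/5]
R3 ← R3 − (4/3)·R2: [0, 0, 0, 0]
R4 ← R4 − (5/9)·R2: [0, 0, 0, 0]
R5 ← R5 − (2/3)·R2: [0, 0, 0, 0]
The echelon form has 2 nonzero rows, and every pivot lies in the first 3 columns, so rank(P) = rank([P|b]) = 2.
The system is consistent.
Free variables = (unknowns) − (rank) = 3 − 2 = 1.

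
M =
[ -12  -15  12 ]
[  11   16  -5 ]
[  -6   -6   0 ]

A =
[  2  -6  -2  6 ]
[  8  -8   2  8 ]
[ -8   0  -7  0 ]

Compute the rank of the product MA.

First compute MA:
[[-240, 192, -90, -192],
 [190, -194,  45, 194],
 [-60,  84,   0, -84]]
Now row reduce the product.
R2 ← R2 + (19/24)·R1: [0, -42, -105/4, 42]
R3 ← R3 − (1/4)·R1: [0, 36, 45/2, -36]
R3 ← R3 + (6/7)·R2: [0, 0, 0, 0]
2 nonzero rows, so rank(MA) = 2.

2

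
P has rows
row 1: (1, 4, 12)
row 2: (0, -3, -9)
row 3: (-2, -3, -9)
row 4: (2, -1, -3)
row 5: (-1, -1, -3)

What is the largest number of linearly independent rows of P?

2

Row reduce to echelon form.
R3 ← R3 + (2)·R1: [0, 5, 15]
R4 ← R4 − (2)·R1: [0, -9, -27]
R5 ← R5 + R1: [0, 3, 9]
R3 ← R3 + (5/3)·R2: [0, 0, 0]
R4 ← R4 − (3)·R2: [0, 0, 0]
R5 ← R5 + R2: [0, 0, 0]
Echelon form has 2 nonzero rows, so rank(P) = 2.
The rank gives the maximum number of linearly independent rows: 2.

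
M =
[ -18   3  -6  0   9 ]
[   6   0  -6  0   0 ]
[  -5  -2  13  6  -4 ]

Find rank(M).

Row reduce to echelon form.
R2 ← R2 + (1/3)·R1: [0, 1, -8, 0, 3]
R3 ← R3 − (5/18)·R1: [0, -17/6, 44/3, 6, -13/2]
R3 ← R3 + (17/6)·R2: [0, 0, -8, 6, 2]
Echelon form has 3 nonzero rows, so rank(M) = 3.

3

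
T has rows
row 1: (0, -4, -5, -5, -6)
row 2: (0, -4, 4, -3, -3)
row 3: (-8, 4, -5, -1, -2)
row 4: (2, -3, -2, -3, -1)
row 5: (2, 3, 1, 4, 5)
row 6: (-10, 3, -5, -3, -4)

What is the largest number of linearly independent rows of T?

Row reduce to echelon form.
Swap R1 ↔ R3
R4 ← R4 + (1/4)·R1: [0, -2, -13/4, -13/4, -3/2]
R5 ← R5 + (1/4)·R1: [0, 4, -1/4, 15/4, 9/2]
R6 ← R6 − (5/4)·R1: [0, -2, 5/4, -7/4, -3/2]
R3 ← R3 − R2: [0, 0, -9, -2, -3]
R4 ← R4 − (1/2)·R2: [0, 0, -21/4, -7/4, 0]
R5 ← R5 + R2: [0, 0, 15/4, 3/4, 3/2]
R6 ← R6 − (1/2)·R2: [0, 0, -3/4, -1/4, 0]
R4 ← R4 − (7/12)·R3: [0, 0, 0, -7/12, 7/4]
R5 ← R5 + (5/12)·R3: [0, 0, 0, -1/12, 1/4]
R6 ← R6 − (1/12)·R3: [0, 0, 0, -1/12, 1/4]
R5 ← R5 − (1/7)·R4: [0, 0, 0, 0, 0]
R6 ← R6 − (1/7)·R4: [0, 0, 0, 0, 0]
Echelon form has 4 nonzero rows, so rank(T) = 4.
The rank gives the maximum number of linearly independent rows: 4.

4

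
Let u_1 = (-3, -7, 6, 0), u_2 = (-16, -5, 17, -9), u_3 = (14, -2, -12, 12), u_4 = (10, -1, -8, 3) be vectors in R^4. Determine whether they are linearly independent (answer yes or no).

Form the matrix with these vectors as rows and row reduce.
R2 ← R2 − (16/3)·R1: [0, 97/3, -15, -9]
R3 ← R3 + (14/3)·R1: [0, -104/3, 16, 12]
R4 ← R4 + (10/3)·R1: [0, -73/3, 12, 3]
R3 ← R3 + (104/97)·R2: [0, 0, -8/97, 228/97]
R4 ← R4 + (73/97)·R2: [0, 0, 69/97, -366/97]
R4 ← R4 + (69/8)·R3: [0, 0, 0, 33/2]
4 nonzero rows, so the 4 vectors span a space of dimension 4.
Since 4 = 4, the vectors are linearly independent.

yes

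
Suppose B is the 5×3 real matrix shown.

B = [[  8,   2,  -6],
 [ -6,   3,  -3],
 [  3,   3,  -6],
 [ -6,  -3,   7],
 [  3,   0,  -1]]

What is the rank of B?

2

Row reduce to echelon form.
R2 ← R2 + (3/4)·R1: [0, 9/2, -15/2]
R3 ← R3 − (3/8)·R1: [0, 9/4, -15/4]
R4 ← R4 + (3/4)·R1: [0, -3/2, 5/2]
R5 ← R5 − (3/8)·R1: [0, -3/4, 5/4]
R3 ← R3 − (1/2)·R2: [0, 0, 0]
R4 ← R4 + (1/3)·R2: [0, 0, 0]
R5 ← R5 + (1/6)·R2: [0, 0, 0]
Echelon form has 2 nonzero rows, so rank(B) = 2.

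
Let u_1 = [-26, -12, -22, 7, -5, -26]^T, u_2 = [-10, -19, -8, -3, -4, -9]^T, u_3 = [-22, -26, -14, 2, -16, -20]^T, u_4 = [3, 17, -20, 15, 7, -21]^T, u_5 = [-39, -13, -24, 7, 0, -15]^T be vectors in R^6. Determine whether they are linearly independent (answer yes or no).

yes

Form the matrix with these vectors as rows and row reduce.
R2 ← R2 − (5/13)·R1: [0, -187/13, 6/13, -74/13, -27/13, 1]
R3 ← R3 − (11/13)·R1: [0, -206/13, 60/13, -51/13, -153/13, 2]
R4 ← R4 + (3/26)·R1: [0, 203/13, -293/13, 411/26, 167/26, -24]
R5 ← R5 − (3/2)·R1: [0, 5, 9, -7/2, 15/2, 24]
R3 ← R3 − (206/187)·R2: [0, 0, 768/187, 439/187, -1773/187, 168/187]
R4 ← R4 + (203/187)·R2: [0, 0, -4121/187, 3601/374, 1559/374, -4285/187]
R5 ← R5 + (65/187)·R2: [0, 0, 1713/187, -2049/374, 2535/374, 4553/187]
R4 ← R4 + (4121/768)·R3: [0, 0, 0, 17069/768, -11957/256, -579/32]
R5 ← R5 − (571/256)·R3: [0, 0, 0, -2743/256, 7149/256, 715/32]
R5 ← R5 + (633/1313)·R4: [0, 0, 0, 0, 7101/1313, 17884/1313]
5 nonzero rows, so the 5 vectors span a space of dimension 5.
Since 5 = 5, the vectors are linearly independent.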